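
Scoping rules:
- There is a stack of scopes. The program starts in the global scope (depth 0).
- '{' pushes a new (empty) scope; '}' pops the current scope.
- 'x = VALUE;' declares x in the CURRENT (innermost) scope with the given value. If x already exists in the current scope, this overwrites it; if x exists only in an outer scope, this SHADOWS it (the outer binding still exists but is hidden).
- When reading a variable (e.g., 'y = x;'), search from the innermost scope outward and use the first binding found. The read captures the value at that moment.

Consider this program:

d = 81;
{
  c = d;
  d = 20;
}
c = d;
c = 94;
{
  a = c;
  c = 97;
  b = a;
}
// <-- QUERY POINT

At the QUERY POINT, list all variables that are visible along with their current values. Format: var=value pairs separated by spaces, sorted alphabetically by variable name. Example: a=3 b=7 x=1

Answer: c=94 d=81

Derivation:
Step 1: declare d=81 at depth 0
Step 2: enter scope (depth=1)
Step 3: declare c=(read d)=81 at depth 1
Step 4: declare d=20 at depth 1
Step 5: exit scope (depth=0)
Step 6: declare c=(read d)=81 at depth 0
Step 7: declare c=94 at depth 0
Step 8: enter scope (depth=1)
Step 9: declare a=(read c)=94 at depth 1
Step 10: declare c=97 at depth 1
Step 11: declare b=(read a)=94 at depth 1
Step 12: exit scope (depth=0)
Visible at query point: c=94 d=81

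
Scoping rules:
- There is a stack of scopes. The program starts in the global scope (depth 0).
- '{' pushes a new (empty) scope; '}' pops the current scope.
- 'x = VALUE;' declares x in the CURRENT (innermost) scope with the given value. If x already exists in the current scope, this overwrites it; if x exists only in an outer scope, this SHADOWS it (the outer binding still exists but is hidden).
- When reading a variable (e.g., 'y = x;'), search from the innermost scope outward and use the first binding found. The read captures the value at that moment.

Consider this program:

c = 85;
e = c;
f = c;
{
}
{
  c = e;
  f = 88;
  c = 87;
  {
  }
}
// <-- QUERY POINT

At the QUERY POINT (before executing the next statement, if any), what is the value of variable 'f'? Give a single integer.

Step 1: declare c=85 at depth 0
Step 2: declare e=(read c)=85 at depth 0
Step 3: declare f=(read c)=85 at depth 0
Step 4: enter scope (depth=1)
Step 5: exit scope (depth=0)
Step 6: enter scope (depth=1)
Step 7: declare c=(read e)=85 at depth 1
Step 8: declare f=88 at depth 1
Step 9: declare c=87 at depth 1
Step 10: enter scope (depth=2)
Step 11: exit scope (depth=1)
Step 12: exit scope (depth=0)
Visible at query point: c=85 e=85 f=85

Answer: 85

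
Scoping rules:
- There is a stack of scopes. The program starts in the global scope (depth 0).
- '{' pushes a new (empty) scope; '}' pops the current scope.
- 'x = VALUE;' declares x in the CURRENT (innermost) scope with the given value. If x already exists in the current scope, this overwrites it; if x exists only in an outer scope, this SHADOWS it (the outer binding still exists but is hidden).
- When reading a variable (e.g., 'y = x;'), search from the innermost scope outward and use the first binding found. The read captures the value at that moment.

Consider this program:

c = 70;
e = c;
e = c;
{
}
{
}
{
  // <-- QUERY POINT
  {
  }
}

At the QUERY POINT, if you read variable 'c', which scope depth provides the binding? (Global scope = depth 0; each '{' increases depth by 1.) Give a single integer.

Step 1: declare c=70 at depth 0
Step 2: declare e=(read c)=70 at depth 0
Step 3: declare e=(read c)=70 at depth 0
Step 4: enter scope (depth=1)
Step 5: exit scope (depth=0)
Step 6: enter scope (depth=1)
Step 7: exit scope (depth=0)
Step 8: enter scope (depth=1)
Visible at query point: c=70 e=70

Answer: 0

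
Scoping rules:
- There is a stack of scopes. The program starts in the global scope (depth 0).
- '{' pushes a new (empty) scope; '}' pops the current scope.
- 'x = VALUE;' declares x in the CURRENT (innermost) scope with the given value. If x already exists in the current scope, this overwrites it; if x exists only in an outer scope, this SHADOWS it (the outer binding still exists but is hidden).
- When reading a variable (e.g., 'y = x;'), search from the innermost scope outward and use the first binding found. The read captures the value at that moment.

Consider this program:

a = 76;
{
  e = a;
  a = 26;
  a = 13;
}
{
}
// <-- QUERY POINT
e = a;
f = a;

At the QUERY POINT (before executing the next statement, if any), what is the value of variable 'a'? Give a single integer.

Step 1: declare a=76 at depth 0
Step 2: enter scope (depth=1)
Step 3: declare e=(read a)=76 at depth 1
Step 4: declare a=26 at depth 1
Step 5: declare a=13 at depth 1
Step 6: exit scope (depth=0)
Step 7: enter scope (depth=1)
Step 8: exit scope (depth=0)
Visible at query point: a=76

Answer: 76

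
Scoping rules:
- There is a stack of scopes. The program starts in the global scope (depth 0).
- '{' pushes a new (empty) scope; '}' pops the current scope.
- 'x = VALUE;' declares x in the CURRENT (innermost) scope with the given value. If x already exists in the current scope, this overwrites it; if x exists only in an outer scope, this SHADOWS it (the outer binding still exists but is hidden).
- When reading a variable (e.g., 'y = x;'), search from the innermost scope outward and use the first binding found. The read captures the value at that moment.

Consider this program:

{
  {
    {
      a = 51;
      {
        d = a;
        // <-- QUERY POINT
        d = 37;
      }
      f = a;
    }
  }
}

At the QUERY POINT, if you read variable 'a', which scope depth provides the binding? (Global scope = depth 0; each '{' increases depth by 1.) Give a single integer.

Step 1: enter scope (depth=1)
Step 2: enter scope (depth=2)
Step 3: enter scope (depth=3)
Step 4: declare a=51 at depth 3
Step 5: enter scope (depth=4)
Step 6: declare d=(read a)=51 at depth 4
Visible at query point: a=51 d=51

Answer: 3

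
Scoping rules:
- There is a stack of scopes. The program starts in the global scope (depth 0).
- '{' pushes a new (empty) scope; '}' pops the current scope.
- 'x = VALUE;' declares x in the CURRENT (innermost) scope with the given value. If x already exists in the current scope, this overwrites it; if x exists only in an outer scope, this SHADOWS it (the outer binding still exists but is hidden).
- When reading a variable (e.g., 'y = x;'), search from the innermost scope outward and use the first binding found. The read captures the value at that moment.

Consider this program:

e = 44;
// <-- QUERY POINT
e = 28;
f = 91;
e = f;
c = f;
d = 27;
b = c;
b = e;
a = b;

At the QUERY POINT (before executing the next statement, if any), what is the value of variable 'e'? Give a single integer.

Step 1: declare e=44 at depth 0
Visible at query point: e=44

Answer: 44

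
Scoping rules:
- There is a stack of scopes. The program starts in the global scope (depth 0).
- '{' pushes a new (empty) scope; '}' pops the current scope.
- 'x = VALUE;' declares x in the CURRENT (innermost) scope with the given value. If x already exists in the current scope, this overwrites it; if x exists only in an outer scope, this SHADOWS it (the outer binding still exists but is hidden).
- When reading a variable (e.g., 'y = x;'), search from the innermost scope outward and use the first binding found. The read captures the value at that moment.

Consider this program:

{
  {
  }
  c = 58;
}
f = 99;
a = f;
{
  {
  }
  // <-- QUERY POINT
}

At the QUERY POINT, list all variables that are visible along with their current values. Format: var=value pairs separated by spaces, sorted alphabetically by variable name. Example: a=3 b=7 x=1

Step 1: enter scope (depth=1)
Step 2: enter scope (depth=2)
Step 3: exit scope (depth=1)
Step 4: declare c=58 at depth 1
Step 5: exit scope (depth=0)
Step 6: declare f=99 at depth 0
Step 7: declare a=(read f)=99 at depth 0
Step 8: enter scope (depth=1)
Step 9: enter scope (depth=2)
Step 10: exit scope (depth=1)
Visible at query point: a=99 f=99

Answer: a=99 f=99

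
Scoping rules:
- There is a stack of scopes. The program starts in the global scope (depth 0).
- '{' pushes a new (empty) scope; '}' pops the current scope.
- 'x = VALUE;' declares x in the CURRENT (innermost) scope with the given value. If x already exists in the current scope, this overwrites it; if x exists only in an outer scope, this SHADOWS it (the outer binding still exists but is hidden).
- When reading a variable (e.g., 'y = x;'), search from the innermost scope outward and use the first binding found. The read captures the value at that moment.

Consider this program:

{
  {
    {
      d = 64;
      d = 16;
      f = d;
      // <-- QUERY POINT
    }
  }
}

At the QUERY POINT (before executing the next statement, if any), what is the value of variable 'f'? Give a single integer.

Answer: 16

Derivation:
Step 1: enter scope (depth=1)
Step 2: enter scope (depth=2)
Step 3: enter scope (depth=3)
Step 4: declare d=64 at depth 3
Step 5: declare d=16 at depth 3
Step 6: declare f=(read d)=16 at depth 3
Visible at query point: d=16 f=16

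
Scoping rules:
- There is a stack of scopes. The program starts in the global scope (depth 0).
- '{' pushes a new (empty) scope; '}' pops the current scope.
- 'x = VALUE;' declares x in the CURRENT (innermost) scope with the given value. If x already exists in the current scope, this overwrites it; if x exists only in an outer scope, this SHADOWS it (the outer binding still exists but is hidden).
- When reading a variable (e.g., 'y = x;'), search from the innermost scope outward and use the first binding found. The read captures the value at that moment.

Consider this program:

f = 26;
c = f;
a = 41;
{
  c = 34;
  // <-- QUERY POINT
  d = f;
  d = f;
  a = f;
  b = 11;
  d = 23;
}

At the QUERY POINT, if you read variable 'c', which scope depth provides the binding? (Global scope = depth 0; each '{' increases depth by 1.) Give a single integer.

Answer: 1

Derivation:
Step 1: declare f=26 at depth 0
Step 2: declare c=(read f)=26 at depth 0
Step 3: declare a=41 at depth 0
Step 4: enter scope (depth=1)
Step 5: declare c=34 at depth 1
Visible at query point: a=41 c=34 f=26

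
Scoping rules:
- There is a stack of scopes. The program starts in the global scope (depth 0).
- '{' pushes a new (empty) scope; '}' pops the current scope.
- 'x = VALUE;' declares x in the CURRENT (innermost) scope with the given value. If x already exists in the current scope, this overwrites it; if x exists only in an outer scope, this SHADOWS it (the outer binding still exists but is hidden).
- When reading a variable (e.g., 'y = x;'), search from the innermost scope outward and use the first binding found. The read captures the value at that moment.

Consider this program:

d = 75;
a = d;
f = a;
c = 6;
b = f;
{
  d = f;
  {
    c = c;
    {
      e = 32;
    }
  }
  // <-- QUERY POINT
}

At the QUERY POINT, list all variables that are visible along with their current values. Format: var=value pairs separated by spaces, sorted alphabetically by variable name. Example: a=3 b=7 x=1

Step 1: declare d=75 at depth 0
Step 2: declare a=(read d)=75 at depth 0
Step 3: declare f=(read a)=75 at depth 0
Step 4: declare c=6 at depth 0
Step 5: declare b=(read f)=75 at depth 0
Step 6: enter scope (depth=1)
Step 7: declare d=(read f)=75 at depth 1
Step 8: enter scope (depth=2)
Step 9: declare c=(read c)=6 at depth 2
Step 10: enter scope (depth=3)
Step 11: declare e=32 at depth 3
Step 12: exit scope (depth=2)
Step 13: exit scope (depth=1)
Visible at query point: a=75 b=75 c=6 d=75 f=75

Answer: a=75 b=75 c=6 d=75 f=75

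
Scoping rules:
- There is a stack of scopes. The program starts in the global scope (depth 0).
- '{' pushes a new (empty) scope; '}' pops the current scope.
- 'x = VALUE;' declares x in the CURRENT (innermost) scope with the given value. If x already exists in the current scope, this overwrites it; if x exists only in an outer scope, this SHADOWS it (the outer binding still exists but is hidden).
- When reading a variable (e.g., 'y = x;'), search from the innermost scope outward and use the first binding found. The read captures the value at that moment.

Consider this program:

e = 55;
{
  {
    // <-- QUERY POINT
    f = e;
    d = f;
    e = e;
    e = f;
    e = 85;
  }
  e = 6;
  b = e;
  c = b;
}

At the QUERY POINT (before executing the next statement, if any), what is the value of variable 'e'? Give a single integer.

Answer: 55

Derivation:
Step 1: declare e=55 at depth 0
Step 2: enter scope (depth=1)
Step 3: enter scope (depth=2)
Visible at query point: e=55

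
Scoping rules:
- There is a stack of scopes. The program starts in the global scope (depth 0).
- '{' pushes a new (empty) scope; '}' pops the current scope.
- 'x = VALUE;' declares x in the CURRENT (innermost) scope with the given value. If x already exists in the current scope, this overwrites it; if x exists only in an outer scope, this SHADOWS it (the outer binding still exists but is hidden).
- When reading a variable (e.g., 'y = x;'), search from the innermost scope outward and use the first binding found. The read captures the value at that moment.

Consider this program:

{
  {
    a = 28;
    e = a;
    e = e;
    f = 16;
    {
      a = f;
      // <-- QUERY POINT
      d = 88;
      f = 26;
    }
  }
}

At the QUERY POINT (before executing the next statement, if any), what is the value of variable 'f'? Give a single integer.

Step 1: enter scope (depth=1)
Step 2: enter scope (depth=2)
Step 3: declare a=28 at depth 2
Step 4: declare e=(read a)=28 at depth 2
Step 5: declare e=(read e)=28 at depth 2
Step 6: declare f=16 at depth 2
Step 7: enter scope (depth=3)
Step 8: declare a=(read f)=16 at depth 3
Visible at query point: a=16 e=28 f=16

Answer: 16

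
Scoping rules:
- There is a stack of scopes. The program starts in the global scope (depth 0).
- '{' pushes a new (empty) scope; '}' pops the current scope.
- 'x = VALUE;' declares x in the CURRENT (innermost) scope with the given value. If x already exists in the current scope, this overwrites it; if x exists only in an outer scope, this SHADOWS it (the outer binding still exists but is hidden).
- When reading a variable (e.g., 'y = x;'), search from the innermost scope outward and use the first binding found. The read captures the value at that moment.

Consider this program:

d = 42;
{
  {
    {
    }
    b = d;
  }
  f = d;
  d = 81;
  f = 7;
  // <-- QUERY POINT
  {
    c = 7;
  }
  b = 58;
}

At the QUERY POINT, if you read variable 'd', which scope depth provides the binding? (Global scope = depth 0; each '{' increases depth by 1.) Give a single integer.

Step 1: declare d=42 at depth 0
Step 2: enter scope (depth=1)
Step 3: enter scope (depth=2)
Step 4: enter scope (depth=3)
Step 5: exit scope (depth=2)
Step 6: declare b=(read d)=42 at depth 2
Step 7: exit scope (depth=1)
Step 8: declare f=(read d)=42 at depth 1
Step 9: declare d=81 at depth 1
Step 10: declare f=7 at depth 1
Visible at query point: d=81 f=7

Answer: 1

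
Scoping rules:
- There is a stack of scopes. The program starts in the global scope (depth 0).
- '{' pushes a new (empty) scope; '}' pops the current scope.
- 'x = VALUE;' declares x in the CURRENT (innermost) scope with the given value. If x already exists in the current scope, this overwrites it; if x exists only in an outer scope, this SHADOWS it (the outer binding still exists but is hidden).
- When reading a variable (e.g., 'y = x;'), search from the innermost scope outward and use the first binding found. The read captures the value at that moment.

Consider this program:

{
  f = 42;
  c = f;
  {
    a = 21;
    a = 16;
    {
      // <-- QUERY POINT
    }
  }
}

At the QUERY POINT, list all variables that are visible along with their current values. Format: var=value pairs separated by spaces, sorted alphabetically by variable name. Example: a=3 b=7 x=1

Step 1: enter scope (depth=1)
Step 2: declare f=42 at depth 1
Step 3: declare c=(read f)=42 at depth 1
Step 4: enter scope (depth=2)
Step 5: declare a=21 at depth 2
Step 6: declare a=16 at depth 2
Step 7: enter scope (depth=3)
Visible at query point: a=16 c=42 f=42

Answer: a=16 c=42 f=42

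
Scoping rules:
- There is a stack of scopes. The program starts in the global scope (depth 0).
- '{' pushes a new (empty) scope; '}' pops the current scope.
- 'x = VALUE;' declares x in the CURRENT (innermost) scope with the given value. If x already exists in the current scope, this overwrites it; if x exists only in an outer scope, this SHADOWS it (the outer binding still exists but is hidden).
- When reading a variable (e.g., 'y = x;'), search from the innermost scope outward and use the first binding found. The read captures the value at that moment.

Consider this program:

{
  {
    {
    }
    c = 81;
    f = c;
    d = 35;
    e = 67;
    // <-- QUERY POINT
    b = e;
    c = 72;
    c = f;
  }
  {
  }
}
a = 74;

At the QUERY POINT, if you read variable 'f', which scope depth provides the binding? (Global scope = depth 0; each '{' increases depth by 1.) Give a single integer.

Answer: 2

Derivation:
Step 1: enter scope (depth=1)
Step 2: enter scope (depth=2)
Step 3: enter scope (depth=3)
Step 4: exit scope (depth=2)
Step 5: declare c=81 at depth 2
Step 6: declare f=(read c)=81 at depth 2
Step 7: declare d=35 at depth 2
Step 8: declare e=67 at depth 2
Visible at query point: c=81 d=35 e=67 f=81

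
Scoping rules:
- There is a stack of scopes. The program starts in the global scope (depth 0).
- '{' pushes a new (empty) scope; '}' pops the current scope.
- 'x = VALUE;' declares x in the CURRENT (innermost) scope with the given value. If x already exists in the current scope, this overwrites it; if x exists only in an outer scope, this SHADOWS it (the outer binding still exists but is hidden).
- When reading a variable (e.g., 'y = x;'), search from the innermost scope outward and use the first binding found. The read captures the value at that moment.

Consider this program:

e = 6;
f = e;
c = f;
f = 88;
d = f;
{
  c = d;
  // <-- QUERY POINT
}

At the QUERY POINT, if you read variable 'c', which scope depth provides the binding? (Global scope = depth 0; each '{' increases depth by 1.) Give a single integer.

Answer: 1

Derivation:
Step 1: declare e=6 at depth 0
Step 2: declare f=(read e)=6 at depth 0
Step 3: declare c=(read f)=6 at depth 0
Step 4: declare f=88 at depth 0
Step 5: declare d=(read f)=88 at depth 0
Step 6: enter scope (depth=1)
Step 7: declare c=(read d)=88 at depth 1
Visible at query point: c=88 d=88 e=6 f=88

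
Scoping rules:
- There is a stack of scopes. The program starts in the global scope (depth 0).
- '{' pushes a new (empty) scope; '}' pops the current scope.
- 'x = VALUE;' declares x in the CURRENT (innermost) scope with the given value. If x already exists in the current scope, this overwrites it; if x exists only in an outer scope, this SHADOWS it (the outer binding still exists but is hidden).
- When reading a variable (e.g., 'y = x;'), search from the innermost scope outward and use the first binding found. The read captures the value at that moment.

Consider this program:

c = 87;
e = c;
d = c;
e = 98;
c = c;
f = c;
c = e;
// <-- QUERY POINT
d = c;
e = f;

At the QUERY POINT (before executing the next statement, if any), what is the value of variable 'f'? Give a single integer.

Answer: 87

Derivation:
Step 1: declare c=87 at depth 0
Step 2: declare e=(read c)=87 at depth 0
Step 3: declare d=(read c)=87 at depth 0
Step 4: declare e=98 at depth 0
Step 5: declare c=(read c)=87 at depth 0
Step 6: declare f=(read c)=87 at depth 0
Step 7: declare c=(read e)=98 at depth 0
Visible at query point: c=98 d=87 e=98 f=87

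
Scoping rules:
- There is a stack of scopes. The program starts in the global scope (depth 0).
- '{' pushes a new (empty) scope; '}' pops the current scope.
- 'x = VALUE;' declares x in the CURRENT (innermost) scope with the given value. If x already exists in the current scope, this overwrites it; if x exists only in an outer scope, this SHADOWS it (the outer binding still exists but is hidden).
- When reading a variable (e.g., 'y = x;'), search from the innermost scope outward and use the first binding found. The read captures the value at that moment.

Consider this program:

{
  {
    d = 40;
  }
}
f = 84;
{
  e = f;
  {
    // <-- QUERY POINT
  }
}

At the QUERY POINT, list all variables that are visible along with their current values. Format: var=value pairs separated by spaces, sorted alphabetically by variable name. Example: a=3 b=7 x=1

Step 1: enter scope (depth=1)
Step 2: enter scope (depth=2)
Step 3: declare d=40 at depth 2
Step 4: exit scope (depth=1)
Step 5: exit scope (depth=0)
Step 6: declare f=84 at depth 0
Step 7: enter scope (depth=1)
Step 8: declare e=(read f)=84 at depth 1
Step 9: enter scope (depth=2)
Visible at query point: e=84 f=84

Answer: e=84 f=84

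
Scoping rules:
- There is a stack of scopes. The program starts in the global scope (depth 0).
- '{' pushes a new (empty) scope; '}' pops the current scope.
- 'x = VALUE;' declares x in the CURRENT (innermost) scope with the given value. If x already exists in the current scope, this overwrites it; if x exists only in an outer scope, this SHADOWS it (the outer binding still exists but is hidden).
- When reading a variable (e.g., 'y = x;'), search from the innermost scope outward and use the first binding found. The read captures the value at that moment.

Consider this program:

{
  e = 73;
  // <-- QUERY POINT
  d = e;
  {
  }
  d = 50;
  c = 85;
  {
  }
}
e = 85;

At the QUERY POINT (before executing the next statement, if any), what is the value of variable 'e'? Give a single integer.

Step 1: enter scope (depth=1)
Step 2: declare e=73 at depth 1
Visible at query point: e=73

Answer: 73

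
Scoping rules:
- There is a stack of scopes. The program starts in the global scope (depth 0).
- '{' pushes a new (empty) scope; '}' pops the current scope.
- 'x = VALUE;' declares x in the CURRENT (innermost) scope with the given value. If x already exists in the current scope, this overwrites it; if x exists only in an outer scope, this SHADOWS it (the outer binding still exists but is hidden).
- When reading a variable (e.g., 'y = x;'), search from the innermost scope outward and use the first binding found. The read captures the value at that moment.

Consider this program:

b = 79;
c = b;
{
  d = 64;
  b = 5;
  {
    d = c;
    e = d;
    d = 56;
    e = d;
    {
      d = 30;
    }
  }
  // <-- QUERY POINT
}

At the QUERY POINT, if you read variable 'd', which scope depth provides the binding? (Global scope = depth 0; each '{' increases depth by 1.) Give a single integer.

Answer: 1

Derivation:
Step 1: declare b=79 at depth 0
Step 2: declare c=(read b)=79 at depth 0
Step 3: enter scope (depth=1)
Step 4: declare d=64 at depth 1
Step 5: declare b=5 at depth 1
Step 6: enter scope (depth=2)
Step 7: declare d=(read c)=79 at depth 2
Step 8: declare e=(read d)=79 at depth 2
Step 9: declare d=56 at depth 2
Step 10: declare e=(read d)=56 at depth 2
Step 11: enter scope (depth=3)
Step 12: declare d=30 at depth 3
Step 13: exit scope (depth=2)
Step 14: exit scope (depth=1)
Visible at query point: b=5 c=79 d=64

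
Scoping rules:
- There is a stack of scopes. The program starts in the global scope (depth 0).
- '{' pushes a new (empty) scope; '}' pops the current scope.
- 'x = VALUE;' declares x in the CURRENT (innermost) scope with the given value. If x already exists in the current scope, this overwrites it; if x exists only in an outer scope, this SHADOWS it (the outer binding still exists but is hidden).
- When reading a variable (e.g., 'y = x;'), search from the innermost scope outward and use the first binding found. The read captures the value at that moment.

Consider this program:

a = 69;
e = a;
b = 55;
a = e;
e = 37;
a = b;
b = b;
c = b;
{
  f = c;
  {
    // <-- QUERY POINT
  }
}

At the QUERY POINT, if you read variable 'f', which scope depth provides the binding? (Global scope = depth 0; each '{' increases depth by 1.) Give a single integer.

Answer: 1

Derivation:
Step 1: declare a=69 at depth 0
Step 2: declare e=(read a)=69 at depth 0
Step 3: declare b=55 at depth 0
Step 4: declare a=(read e)=69 at depth 0
Step 5: declare e=37 at depth 0
Step 6: declare a=(read b)=55 at depth 0
Step 7: declare b=(read b)=55 at depth 0
Step 8: declare c=(read b)=55 at depth 0
Step 9: enter scope (depth=1)
Step 10: declare f=(read c)=55 at depth 1
Step 11: enter scope (depth=2)
Visible at query point: a=55 b=55 c=55 e=37 f=55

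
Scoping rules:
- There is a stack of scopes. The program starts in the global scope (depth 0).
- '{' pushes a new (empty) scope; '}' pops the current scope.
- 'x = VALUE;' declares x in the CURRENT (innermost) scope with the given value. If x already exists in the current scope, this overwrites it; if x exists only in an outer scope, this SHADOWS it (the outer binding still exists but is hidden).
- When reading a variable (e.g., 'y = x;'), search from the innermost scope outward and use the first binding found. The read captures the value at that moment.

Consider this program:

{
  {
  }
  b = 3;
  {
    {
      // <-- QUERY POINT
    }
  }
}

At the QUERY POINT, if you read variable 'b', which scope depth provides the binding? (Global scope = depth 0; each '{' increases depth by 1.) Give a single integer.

Answer: 1

Derivation:
Step 1: enter scope (depth=1)
Step 2: enter scope (depth=2)
Step 3: exit scope (depth=1)
Step 4: declare b=3 at depth 1
Step 5: enter scope (depth=2)
Step 6: enter scope (depth=3)
Visible at query point: b=3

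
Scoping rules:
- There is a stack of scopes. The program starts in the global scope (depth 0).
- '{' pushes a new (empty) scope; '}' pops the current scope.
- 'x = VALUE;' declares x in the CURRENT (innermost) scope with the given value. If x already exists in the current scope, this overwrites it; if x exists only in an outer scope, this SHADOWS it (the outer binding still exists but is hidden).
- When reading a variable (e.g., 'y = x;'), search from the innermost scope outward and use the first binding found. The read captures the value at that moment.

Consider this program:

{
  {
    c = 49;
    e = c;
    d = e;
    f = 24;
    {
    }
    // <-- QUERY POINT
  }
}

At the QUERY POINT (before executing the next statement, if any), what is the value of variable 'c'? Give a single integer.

Step 1: enter scope (depth=1)
Step 2: enter scope (depth=2)
Step 3: declare c=49 at depth 2
Step 4: declare e=(read c)=49 at depth 2
Step 5: declare d=(read e)=49 at depth 2
Step 6: declare f=24 at depth 2
Step 7: enter scope (depth=3)
Step 8: exit scope (depth=2)
Visible at query point: c=49 d=49 e=49 f=24

Answer: 49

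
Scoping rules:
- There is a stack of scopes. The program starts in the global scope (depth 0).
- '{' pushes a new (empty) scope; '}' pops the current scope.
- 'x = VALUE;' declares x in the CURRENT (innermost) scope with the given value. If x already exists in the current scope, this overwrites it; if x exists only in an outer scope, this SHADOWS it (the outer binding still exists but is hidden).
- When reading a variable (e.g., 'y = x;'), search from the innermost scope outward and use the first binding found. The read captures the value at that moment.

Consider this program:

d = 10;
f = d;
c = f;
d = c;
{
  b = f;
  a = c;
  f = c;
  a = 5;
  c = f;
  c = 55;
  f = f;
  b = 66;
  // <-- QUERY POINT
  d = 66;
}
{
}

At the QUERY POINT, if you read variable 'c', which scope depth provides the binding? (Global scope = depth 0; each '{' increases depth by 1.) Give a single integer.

Answer: 1

Derivation:
Step 1: declare d=10 at depth 0
Step 2: declare f=(read d)=10 at depth 0
Step 3: declare c=(read f)=10 at depth 0
Step 4: declare d=(read c)=10 at depth 0
Step 5: enter scope (depth=1)
Step 6: declare b=(read f)=10 at depth 1
Step 7: declare a=(read c)=10 at depth 1
Step 8: declare f=(read c)=10 at depth 1
Step 9: declare a=5 at depth 1
Step 10: declare c=(read f)=10 at depth 1
Step 11: declare c=55 at depth 1
Step 12: declare f=(read f)=10 at depth 1
Step 13: declare b=66 at depth 1
Visible at query point: a=5 b=66 c=55 d=10 f=10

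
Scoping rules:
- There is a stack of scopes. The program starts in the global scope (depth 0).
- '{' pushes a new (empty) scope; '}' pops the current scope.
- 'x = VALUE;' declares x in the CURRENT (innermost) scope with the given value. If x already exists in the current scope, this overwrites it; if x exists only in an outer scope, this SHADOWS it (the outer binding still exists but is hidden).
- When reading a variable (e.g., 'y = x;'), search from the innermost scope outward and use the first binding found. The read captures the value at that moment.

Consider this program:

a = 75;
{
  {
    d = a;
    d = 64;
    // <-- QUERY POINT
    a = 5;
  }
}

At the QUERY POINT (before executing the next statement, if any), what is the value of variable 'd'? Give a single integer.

Answer: 64

Derivation:
Step 1: declare a=75 at depth 0
Step 2: enter scope (depth=1)
Step 3: enter scope (depth=2)
Step 4: declare d=(read a)=75 at depth 2
Step 5: declare d=64 at depth 2
Visible at query point: a=75 d=64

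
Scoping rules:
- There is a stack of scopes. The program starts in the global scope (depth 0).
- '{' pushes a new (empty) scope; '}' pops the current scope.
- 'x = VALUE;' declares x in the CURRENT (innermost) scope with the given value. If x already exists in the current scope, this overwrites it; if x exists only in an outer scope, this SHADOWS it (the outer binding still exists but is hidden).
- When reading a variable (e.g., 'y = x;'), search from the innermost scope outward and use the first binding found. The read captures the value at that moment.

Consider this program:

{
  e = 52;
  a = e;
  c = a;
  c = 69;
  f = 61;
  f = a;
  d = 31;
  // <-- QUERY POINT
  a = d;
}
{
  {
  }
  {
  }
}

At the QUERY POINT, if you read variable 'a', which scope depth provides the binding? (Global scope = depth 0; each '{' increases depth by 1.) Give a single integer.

Step 1: enter scope (depth=1)
Step 2: declare e=52 at depth 1
Step 3: declare a=(read e)=52 at depth 1
Step 4: declare c=(read a)=52 at depth 1
Step 5: declare c=69 at depth 1
Step 6: declare f=61 at depth 1
Step 7: declare f=(read a)=52 at depth 1
Step 8: declare d=31 at depth 1
Visible at query point: a=52 c=69 d=31 e=52 f=52

Answer: 1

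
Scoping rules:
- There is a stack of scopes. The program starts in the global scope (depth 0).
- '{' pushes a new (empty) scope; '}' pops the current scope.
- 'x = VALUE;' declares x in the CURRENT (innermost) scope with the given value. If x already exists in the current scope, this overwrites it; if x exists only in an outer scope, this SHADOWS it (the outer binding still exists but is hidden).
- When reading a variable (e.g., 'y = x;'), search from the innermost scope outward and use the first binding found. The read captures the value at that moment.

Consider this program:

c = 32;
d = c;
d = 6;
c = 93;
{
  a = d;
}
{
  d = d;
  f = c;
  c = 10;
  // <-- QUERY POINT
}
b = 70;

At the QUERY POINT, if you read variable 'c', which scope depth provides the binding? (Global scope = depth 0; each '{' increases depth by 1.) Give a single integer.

Step 1: declare c=32 at depth 0
Step 2: declare d=(read c)=32 at depth 0
Step 3: declare d=6 at depth 0
Step 4: declare c=93 at depth 0
Step 5: enter scope (depth=1)
Step 6: declare a=(read d)=6 at depth 1
Step 7: exit scope (depth=0)
Step 8: enter scope (depth=1)
Step 9: declare d=(read d)=6 at depth 1
Step 10: declare f=(read c)=93 at depth 1
Step 11: declare c=10 at depth 1
Visible at query point: c=10 d=6 f=93

Answer: 1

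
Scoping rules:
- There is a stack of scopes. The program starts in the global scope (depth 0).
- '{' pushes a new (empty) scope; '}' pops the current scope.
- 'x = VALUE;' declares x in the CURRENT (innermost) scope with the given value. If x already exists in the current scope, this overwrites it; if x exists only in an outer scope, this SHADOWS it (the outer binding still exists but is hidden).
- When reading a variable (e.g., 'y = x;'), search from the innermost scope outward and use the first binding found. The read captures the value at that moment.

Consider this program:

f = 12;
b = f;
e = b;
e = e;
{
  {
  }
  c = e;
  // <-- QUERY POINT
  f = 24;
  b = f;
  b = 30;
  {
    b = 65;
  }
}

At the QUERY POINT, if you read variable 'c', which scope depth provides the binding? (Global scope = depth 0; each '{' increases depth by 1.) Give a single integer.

Step 1: declare f=12 at depth 0
Step 2: declare b=(read f)=12 at depth 0
Step 3: declare e=(read b)=12 at depth 0
Step 4: declare e=(read e)=12 at depth 0
Step 5: enter scope (depth=1)
Step 6: enter scope (depth=2)
Step 7: exit scope (depth=1)
Step 8: declare c=(read e)=12 at depth 1
Visible at query point: b=12 c=12 e=12 f=12

Answer: 1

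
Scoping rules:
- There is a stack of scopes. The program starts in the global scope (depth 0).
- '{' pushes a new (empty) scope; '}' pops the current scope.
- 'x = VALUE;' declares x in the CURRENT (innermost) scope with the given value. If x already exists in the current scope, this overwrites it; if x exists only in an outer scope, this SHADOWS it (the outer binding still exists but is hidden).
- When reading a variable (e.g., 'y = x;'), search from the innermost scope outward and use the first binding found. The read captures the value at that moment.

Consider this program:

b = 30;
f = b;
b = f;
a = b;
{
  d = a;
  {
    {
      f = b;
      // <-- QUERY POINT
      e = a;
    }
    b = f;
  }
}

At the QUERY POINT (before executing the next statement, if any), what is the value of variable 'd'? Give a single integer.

Step 1: declare b=30 at depth 0
Step 2: declare f=(read b)=30 at depth 0
Step 3: declare b=(read f)=30 at depth 0
Step 4: declare a=(read b)=30 at depth 0
Step 5: enter scope (depth=1)
Step 6: declare d=(read a)=30 at depth 1
Step 7: enter scope (depth=2)
Step 8: enter scope (depth=3)
Step 9: declare f=(read b)=30 at depth 3
Visible at query point: a=30 b=30 d=30 f=30

Answer: 30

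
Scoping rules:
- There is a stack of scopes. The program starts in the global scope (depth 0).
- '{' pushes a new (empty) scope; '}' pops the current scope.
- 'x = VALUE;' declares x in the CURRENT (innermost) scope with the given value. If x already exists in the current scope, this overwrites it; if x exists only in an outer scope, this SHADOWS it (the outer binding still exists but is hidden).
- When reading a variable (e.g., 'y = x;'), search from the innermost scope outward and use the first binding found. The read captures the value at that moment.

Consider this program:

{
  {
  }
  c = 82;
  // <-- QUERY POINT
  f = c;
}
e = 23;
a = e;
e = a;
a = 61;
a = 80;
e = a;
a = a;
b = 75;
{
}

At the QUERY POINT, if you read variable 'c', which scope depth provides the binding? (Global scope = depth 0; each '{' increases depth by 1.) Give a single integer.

Step 1: enter scope (depth=1)
Step 2: enter scope (depth=2)
Step 3: exit scope (depth=1)
Step 4: declare c=82 at depth 1
Visible at query point: c=82

Answer: 1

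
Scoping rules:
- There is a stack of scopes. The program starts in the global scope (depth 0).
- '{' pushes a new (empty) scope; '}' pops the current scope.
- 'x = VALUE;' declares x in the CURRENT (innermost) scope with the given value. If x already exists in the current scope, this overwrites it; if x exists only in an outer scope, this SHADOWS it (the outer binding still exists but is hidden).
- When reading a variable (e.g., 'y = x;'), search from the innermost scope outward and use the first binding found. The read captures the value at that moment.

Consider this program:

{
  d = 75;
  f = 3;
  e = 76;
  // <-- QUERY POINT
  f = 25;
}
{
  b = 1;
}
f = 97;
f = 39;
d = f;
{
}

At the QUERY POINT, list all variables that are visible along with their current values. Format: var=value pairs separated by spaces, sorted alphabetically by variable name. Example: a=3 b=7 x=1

Answer: d=75 e=76 f=3

Derivation:
Step 1: enter scope (depth=1)
Step 2: declare d=75 at depth 1
Step 3: declare f=3 at depth 1
Step 4: declare e=76 at depth 1
Visible at query point: d=75 e=76 f=3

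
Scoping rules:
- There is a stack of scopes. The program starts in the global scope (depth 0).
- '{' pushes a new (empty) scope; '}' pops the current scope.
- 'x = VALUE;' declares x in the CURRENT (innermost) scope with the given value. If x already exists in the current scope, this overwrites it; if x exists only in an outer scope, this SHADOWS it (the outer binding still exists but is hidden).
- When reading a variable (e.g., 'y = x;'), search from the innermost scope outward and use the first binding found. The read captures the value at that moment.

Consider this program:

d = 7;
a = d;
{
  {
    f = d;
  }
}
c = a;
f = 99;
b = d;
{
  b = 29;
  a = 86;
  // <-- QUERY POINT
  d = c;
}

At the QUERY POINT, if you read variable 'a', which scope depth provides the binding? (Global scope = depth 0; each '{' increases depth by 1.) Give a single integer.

Step 1: declare d=7 at depth 0
Step 2: declare a=(read d)=7 at depth 0
Step 3: enter scope (depth=1)
Step 4: enter scope (depth=2)
Step 5: declare f=(read d)=7 at depth 2
Step 6: exit scope (depth=1)
Step 7: exit scope (depth=0)
Step 8: declare c=(read a)=7 at depth 0
Step 9: declare f=99 at depth 0
Step 10: declare b=(read d)=7 at depth 0
Step 11: enter scope (depth=1)
Step 12: declare b=29 at depth 1
Step 13: declare a=86 at depth 1
Visible at query point: a=86 b=29 c=7 d=7 f=99

Answer: 1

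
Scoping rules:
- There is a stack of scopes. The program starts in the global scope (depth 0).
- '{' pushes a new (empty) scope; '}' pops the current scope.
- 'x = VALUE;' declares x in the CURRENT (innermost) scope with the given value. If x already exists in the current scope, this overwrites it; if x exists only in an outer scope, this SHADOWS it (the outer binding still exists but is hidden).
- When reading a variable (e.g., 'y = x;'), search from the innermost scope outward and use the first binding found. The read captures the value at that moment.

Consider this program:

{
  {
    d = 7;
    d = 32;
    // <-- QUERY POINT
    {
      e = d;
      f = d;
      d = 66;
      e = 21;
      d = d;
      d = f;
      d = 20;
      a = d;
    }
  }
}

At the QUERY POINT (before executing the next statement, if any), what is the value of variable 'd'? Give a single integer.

Answer: 32

Derivation:
Step 1: enter scope (depth=1)
Step 2: enter scope (depth=2)
Step 3: declare d=7 at depth 2
Step 4: declare d=32 at depth 2
Visible at query point: d=32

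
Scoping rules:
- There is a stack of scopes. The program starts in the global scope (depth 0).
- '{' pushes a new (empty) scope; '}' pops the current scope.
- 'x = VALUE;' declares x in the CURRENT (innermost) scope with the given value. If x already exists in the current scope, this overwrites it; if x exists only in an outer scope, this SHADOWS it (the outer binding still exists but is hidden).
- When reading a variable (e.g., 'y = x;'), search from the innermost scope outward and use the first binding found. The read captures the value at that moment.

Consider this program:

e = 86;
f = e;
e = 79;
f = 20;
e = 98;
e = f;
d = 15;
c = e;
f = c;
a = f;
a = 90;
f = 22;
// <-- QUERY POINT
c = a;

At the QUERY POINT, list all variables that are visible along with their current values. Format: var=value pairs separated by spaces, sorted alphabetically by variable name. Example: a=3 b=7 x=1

Step 1: declare e=86 at depth 0
Step 2: declare f=(read e)=86 at depth 0
Step 3: declare e=79 at depth 0
Step 4: declare f=20 at depth 0
Step 5: declare e=98 at depth 0
Step 6: declare e=(read f)=20 at depth 0
Step 7: declare d=15 at depth 0
Step 8: declare c=(read e)=20 at depth 0
Step 9: declare f=(read c)=20 at depth 0
Step 10: declare a=(read f)=20 at depth 0
Step 11: declare a=90 at depth 0
Step 12: declare f=22 at depth 0
Visible at query point: a=90 c=20 d=15 e=20 f=22

Answer: a=90 c=20 d=15 e=20 f=22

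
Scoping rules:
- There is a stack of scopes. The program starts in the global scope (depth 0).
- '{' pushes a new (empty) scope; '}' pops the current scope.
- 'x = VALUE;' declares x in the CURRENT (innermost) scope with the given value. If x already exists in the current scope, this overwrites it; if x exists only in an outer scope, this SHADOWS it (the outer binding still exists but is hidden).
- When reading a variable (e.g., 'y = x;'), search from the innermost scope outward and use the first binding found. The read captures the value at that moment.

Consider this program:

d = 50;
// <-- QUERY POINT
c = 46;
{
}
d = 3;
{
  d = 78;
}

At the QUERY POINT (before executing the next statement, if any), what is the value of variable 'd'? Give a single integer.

Answer: 50

Derivation:
Step 1: declare d=50 at depth 0
Visible at query point: d=50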